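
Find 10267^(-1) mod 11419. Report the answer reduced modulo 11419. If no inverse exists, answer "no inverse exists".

7801

Extended Euclidean algorithm:
11419 = 1·10267 + 1152
10267 = 8·1152 + 1051
1152 = 1·1051 + 101
1051 = 10·101 + 41
101 = 2·41 + 19
41 = 2·19 + 3
19 = 6·3 + 1
3 = 3·1 + 0
The gcd is 1. Working backward:
1 = 19 − 6·3
1 = −6·41 + 13·19
1 = 13·101 − 32·41
1 = −32·1051 + 333·101
1 = 333·1152 − 365·1051
1 = −365·10267 + 3253·1152
1 = 3253·11419 − 3618·10267
Hence 10267⁻¹ ≡ -3618 ≡ 7801 (mod 11419).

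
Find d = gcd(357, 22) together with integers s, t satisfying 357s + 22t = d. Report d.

Euclidean algorithm:
357 = 16·22 + 5
22 = 4·5 + 2
5 = 2·2 + 1
2 = 2·1 + 0
gcd(357, 22) = 1.
Back-substituting:
1 = 5 − 2·2
1 = −2·22 + 9·5
1 = 9·357 − 146·22
So 1 = (9)·357 + (-146)·22.

1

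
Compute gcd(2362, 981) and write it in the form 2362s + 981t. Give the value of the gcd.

Repeated division:
2362 = 2·981 + 400
981 = 2·400 + 181
400 = 2·181 + 38
181 = 4·38 + 29
38 = 1·29 + 9
29 = 3·9 + 2
9 = 4·2 + 1
2 = 2·1 + 0
gcd(2362, 981) = 1.
Back-substituting:
1 = 9 − 4·2
1 = −4·29 + 13·9
1 = 13·38 − 17·29
1 = −17·181 + 81·38
1 = 81·400 − 179·181
1 = −179·981 + 439·400
1 = 439·2362 − 1057·981
So 1 = (439)·2362 + (-1057)·981.

1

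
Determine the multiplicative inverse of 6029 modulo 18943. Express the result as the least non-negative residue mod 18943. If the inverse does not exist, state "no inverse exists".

11264

gcd(18943, 6029) by repeated division:
18943 = 3·6029 + 856
6029 = 7·856 + 37
856 = 23·37 + 5
37 = 7·5 + 2
5 = 2·2 + 1
2 = 2·1 + 0
The gcd is 1. Working backward:
1 = 5 − 2·2
1 = −2·37 + 15·5
1 = 15·856 − 347·37
1 = −347·6029 + 2444·856
1 = 2444·18943 − 7679·6029
Hence 6029⁻¹ ≡ -7679 ≡ 11264 (mod 18943).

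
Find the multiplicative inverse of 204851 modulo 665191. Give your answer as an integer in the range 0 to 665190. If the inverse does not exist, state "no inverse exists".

210639

Run Euclid on (665191, 204851):
665191 = 3*204851 + 50638
204851 = 4*50638 + 2299
50638 = 22*2299 + 60
2299 = 38*60 + 19
60 = 3*19 + 3
19 = 6*3 + 1
3 = 3*1 + 0
The gcd is 1. Working backward:
1 = 19 − 6·3
1 = −6·60 + 19·19
1 = 19·2299 − 728·60
1 = −728·50638 + 16035·2299
1 = 16035·204851 − 64868·50638
1 = −64868·665191 + 210639·204851
So 204851·210639 ≡ 1 (mod 665191).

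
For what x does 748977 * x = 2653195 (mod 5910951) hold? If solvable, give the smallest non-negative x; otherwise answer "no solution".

no solution

gcd(748977, 5910951):
5910951 = 7·748977 + 668112
748977 = 1·668112 + 80865
668112 = 8·80865 + 21192
80865 = 3·21192 + 17289
21192 = 1·17289 + 3903
17289 = 4·3903 + 1677
3903 = 2·1677 + 549
1677 = 3·549 + 30
549 = 18·30 + 9
30 = 3·9 + 3
9 = 3·3 + 0
gcd = 3, but 3 ∤ 2653195, so the congruence has no solution.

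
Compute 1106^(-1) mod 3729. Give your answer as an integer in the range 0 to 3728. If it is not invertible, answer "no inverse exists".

Run Euclid on (3729, 1106):
3729 = 3×1106 + 411
1106 = 2×411 + 284
411 = 1×284 + 127
284 = 2×127 + 30
127 = 4×30 + 7
30 = 4×7 + 2
7 = 3×2 + 1
2 = 2×1 + 0
gcd = 1, so the inverse exists. Back-substitute:
1 = 7 − 3·2
1 = −3·30 + 13·7
1 = 13·127 − 55·30
1 = −55·284 + 123·127
1 = 123·411 − 178·284
1 = −178·1106 + 479·411
1 = 479·3729 − 1615·1106
So 1106·(-1615) ≡ 1 (mod 3729), and -1615 ≡ 2114 (mod 3729).

2114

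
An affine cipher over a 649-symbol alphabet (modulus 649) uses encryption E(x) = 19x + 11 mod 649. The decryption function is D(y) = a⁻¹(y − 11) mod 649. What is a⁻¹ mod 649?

Run Euclid on (649, 19):
649 = 34*19 + 3
19 = 6*3 + 1
3 = 3*1 + 0
The gcd is 1. Working backward:
1 = 19 − 6·3
1 = −6·649 + 205·19
So 19·205 ≡ 1 (mod 649).

205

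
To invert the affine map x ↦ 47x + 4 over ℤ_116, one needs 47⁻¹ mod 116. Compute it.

79

gcd(116, 47) by repeated division:
116 = 2×47 + 22
47 = 2×22 + 3
22 = 7×3 + 1
3 = 3×1 + 0
The gcd is 1. Working backward:
1 = 22 − 7·3
1 = −7·47 + 15·22
1 = 15·116 − 37·47
Thus 47·(-37) ≡ 1 (mod 116); reducing, -37 mod 116 = 79.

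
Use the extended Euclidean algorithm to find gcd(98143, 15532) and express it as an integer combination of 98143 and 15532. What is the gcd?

1

Repeated division:
98143 = 6·15532 + 4951
15532 = 3·4951 + 679
4951 = 7·679 + 198
679 = 3·198 + 85
198 = 2·85 + 28
85 = 3·28 + 1
28 = 28·1 + 0
gcd(98143, 15532) = 1.
Back-substituting:
1 = 85 − 3·28
1 = −3·198 + 7·85
1 = 7·679 − 24·198
1 = −24·4951 + 175·679
1 = 175·15532 − 549·4951
1 = −549·98143 + 3469·15532
So 1 = (-549)·98143 + (3469)·15532.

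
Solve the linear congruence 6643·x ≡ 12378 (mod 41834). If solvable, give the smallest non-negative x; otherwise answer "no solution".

no solution

gcd(6643, 41834):
41834 = 6×6643 + 1976
6643 = 3×1976 + 715
1976 = 2×715 + 546
715 = 1×546 + 169
546 = 3×169 + 39
169 = 4×39 + 13
39 = 3×13 + 0
gcd = 13, but 13 ∤ 12378, so the congruence has no solution.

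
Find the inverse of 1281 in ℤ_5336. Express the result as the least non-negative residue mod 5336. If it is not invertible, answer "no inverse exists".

Run Euclid on (5336, 1281):
5336 = 4×1281 + 212
1281 = 6×212 + 9
212 = 23×9 + 5
9 = 1×5 + 4
5 = 1×4 + 1
4 = 4×1 + 0
gcd = 1, so the inverse exists. Back-substitute:
1 = 5 − 4
1 = −9 + 2·5
1 = 2·212 − 47·9
1 = −47·1281 + 284·212
1 = 284·5336 − 1183·1281
Thus 1281·(-1183) ≡ 1 (mod 5336); reducing, -1183 mod 5336 = 4153.

4153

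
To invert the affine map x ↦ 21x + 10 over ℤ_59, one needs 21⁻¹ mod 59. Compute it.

Run Euclid on (59, 21):
59 = 2·21 + 17
21 = 1·17 + 4
17 = 4·4 + 1
4 = 4·1 + 0
gcd = 1, so the inverse exists. Back-substitute:
1 = 17 − 4·4
1 = −4·21 + 5·17
1 = 5·59 − 14·21
Thus 21·(-14) ≡ 1 (mod 59); reducing, -14 mod 59 = 45.

45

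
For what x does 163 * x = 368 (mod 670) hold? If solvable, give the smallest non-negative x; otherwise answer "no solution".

216

First find gcd(163, 670):
670 = 4*163 + 18
163 = 9*18 + 1
18 = 18*1 + 0
gcd = 1, so a unique solution mod 670 exists.
Back-substitute for the Bézout coefficients:
1 = 163 − 9·18
1 = −9·670 + 37·163
So 163·(37) ≡ 1 (mod 670), giving 163⁻¹ ≡ 37.
x ≡ 163⁻¹·368 ≡ 37·368 ≡ 216 (mod 670).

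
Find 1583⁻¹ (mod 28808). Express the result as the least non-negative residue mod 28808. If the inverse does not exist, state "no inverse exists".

13303

Run Euclid on (28808, 1583):
28808 = 18*1583 + 314
1583 = 5*314 + 13
314 = 24*13 + 2
13 = 6*2 + 1
2 = 2*1 + 0
Since gcd(1583, 28808) = 1, back-substitute to write 1 as a combination:
1 = 13 − 6·2
1 = −6·314 + 145·13
1 = 145·1583 − 731·314
1 = −731·28808 + 13303·1583
So 1583·13303 ≡ 1 (mod 28808).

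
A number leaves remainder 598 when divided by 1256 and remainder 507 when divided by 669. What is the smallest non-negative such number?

Write x = 598 + 1256·k. Then 1256·k ≡ 507 − 598 ≡ 578 (mod 669).
Need 1256⁻¹ mod 669. Extended Euclid on (669, 587):
669 = 1*587 + 82
587 = 7*82 + 13
82 = 6*13 + 4
13 = 3*4 + 1
4 = 4*1 + 0
Back-substitute:
1 = 13 − 3·4
1 = −3·82 + 19·13
1 = 19·587 − 136·82
1 = −136·669 + 155·587
1256⁻¹ ≡ 155 (mod 669), so k ≡ 155·578 ≡ 613 (mod 669).
x = 598 + 1256·613 = 770526.

770526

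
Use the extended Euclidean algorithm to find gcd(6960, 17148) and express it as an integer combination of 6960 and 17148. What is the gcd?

Apply Euclid's algorithm to 17148 and 6960:
17148 = 2·6960 + 3228
6960 = 2·3228 + 504
3228 = 6·504 + 204
504 = 2·204 + 96
204 = 2·96 + 12
96 = 8·12 + 0
gcd(6960, 17148) = 12.
Back-substituting:
12 = 204 − 2·96
12 = −2·504 + 5·204
12 = 5·3228 − 32·504
12 = −32·6960 + 69·3228
12 = 69·17148 − 170·6960
So 12 = (69)·17148 + (-170)·6960.

12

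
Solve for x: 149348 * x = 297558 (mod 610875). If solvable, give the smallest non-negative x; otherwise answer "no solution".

416646

First find gcd(149348, 610875):
610875 = 4*149348 + 13483
149348 = 11*13483 + 1035
13483 = 13*1035 + 28
1035 = 36*28 + 27
28 = 1*27 + 1
27 = 27*1 + 0
gcd = 1, so a unique solution mod 610875 exists.
Back-substitute for the Bézout coefficients:
1 = 28 − 27
1 = −1035 + 37·28
1 = 37·13483 − 482·1035
1 = −482·149348 + 5339·13483
1 = 5339·610875 − 21838·149348
So 149348·(-21838) ≡ 1 (mod 610875), giving 149348⁻¹ ≡ 589037.
x ≡ 149348⁻¹·297558 ≡ 589037·297558 ≡ 416646 (mod 610875).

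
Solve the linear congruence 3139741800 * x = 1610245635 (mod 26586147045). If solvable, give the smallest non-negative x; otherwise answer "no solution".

First find gcd(3139741800, 26586147045):
26586147045 = 8·3139741800 + 1468212645
3139741800 = 2·1468212645 + 203316510
1468212645 = 7·203316510 + 44997075
203316510 = 4·44997075 + 23328210
44997075 = 1·23328210 + 21668865
23328210 = 1·21668865 + 1659345
21668865 = 13·1659345 + 97380
1659345 = 17·97380 + 3885
97380 = 25·3885 + 255
3885 = 15·255 + 60
255 = 4·60 + 15
60 = 4·15 + 0
gcd = 15 and 15 | 1610245635, so solutions exist. Divide through by 15: 209316120x ≡ 107349709 (mod 1772409803).
Now find 209316120⁻¹ mod 1772409803:
1772409803 = 8*209316120 + 97880843
209316120 = 2*97880843 + 13554434
97880843 = 7*13554434 + 2999805
13554434 = 4*2999805 + 1555214
2999805 = 1*1555214 + 1444591
1555214 = 1*1444591 + 110623
1444591 = 13*110623 + 6492
110623 = 17*6492 + 259
6492 = 25*259 + 17
259 = 15*17 + 4
17 = 4*4 + 1
4 = 4*1 + 0
Back-substitute:
1 = 17 − 4·4
1 = −4·259 + 61·17
1 = 61·6492 − 1529·259
1 = −1529·110623 + 26054·6492
1 = 26054·1444591 − 340231·110623
1 = −340231·1555214 + 366285·1444591
1 = 366285·2999805 − 706516·1555214
1 = −706516·13554434 + 3192349·2999805
1 = 3192349·97880843 − 23052959·13554434
1 = −23052959·209316120 + 49298267·97880843
1 = 49298267·1772409803 − 417439095·209316120
So 209316120·(-417439095) ≡ 1 (mod 1772409803), i.e. 209316120⁻¹ ≡ 1354970708.
Then x ≡ 1354970708·107349709 ≡ 1061691264 (mod 1772409803); the smallest non-negative solution is x = 1061691264.

1061691264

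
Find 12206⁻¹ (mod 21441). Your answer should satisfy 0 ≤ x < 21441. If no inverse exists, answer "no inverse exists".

gcd(21441, 12206) by repeated division:
21441 = 1×12206 + 9235
12206 = 1×9235 + 2971
9235 = 3×2971 + 322
2971 = 9×322 + 73
322 = 4×73 + 30
73 = 2×30 + 13
30 = 2×13 + 4
13 = 3×4 + 1
4 = 4×1 + 0
Since gcd(12206, 21441) = 1, back-substitute to write 1 as a combination:
1 = 13 − 3·4
1 = −3·30 + 7·13
1 = 7·73 − 17·30
1 = −17·322 + 75·73
1 = 75·2971 − 692·322
1 = −692·9235 + 2151·2971
1 = 2151·12206 − 2843·9235
1 = −2843·21441 + 4994·12206
So 12206·4994 ≡ 1 (mod 21441).

4994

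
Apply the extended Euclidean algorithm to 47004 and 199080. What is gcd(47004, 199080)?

12

Apply Euclid's algorithm to 199080 and 47004:
199080 = 4*47004 + 11064
47004 = 4*11064 + 2748
11064 = 4*2748 + 72
2748 = 38*72 + 12
72 = 6*12 + 0
gcd(47004, 199080) = 12.
Back-substituting:
12 = 2748 − 38·72
12 = −38·11064 + 153·2748
12 = 153·47004 − 650·11064
12 = −650·199080 + 2753·47004
So 12 = (-650)·199080 + (2753)·47004.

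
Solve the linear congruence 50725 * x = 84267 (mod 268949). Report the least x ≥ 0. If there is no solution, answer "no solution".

202632

First find gcd(50725, 268949):
268949 = 5×50725 + 15324
50725 = 3×15324 + 4753
15324 = 3×4753 + 1065
4753 = 4×1065 + 493
1065 = 2×493 + 79
493 = 6×79 + 19
79 = 4×19 + 3
19 = 6×3 + 1
3 = 3×1 + 0
gcd = 1, so a unique solution mod 268949 exists.
Back-substitute for the Bézout coefficients:
1 = 19 − 6·3
1 = −6·79 + 25·19
1 = 25·493 − 156·79
1 = −156·1065 + 337·493
1 = 337·4753 − 1504·1065
1 = −1504·15324 + 4849·4753
1 = 4849·50725 − 16051·15324
1 = −16051·268949 + 85104·50725
So 50725·(85104) ≡ 1 (mod 268949), giving 50725⁻¹ ≡ 85104.
x ≡ 50725⁻¹·84267 ≡ 85104·84267 ≡ 202632 (mod 268949).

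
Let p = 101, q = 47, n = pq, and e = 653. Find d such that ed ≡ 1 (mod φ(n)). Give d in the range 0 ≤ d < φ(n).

φ(n) = (p−1)(q−1) = 100·46 = 4600.
Need d with 653·d ≡ 1 (mod 4600). Apply the extended Euclidean algorithm:
4600 = 7·653 + 29
653 = 22·29 + 15
29 = 1·15 + 14
15 = 1·14 + 1
14 = 14·1 + 0
Back-substitute:
1 = 15 − 14
1 = −29 + 2·15
1 = 2·653 − 45·29
1 = −45·4600 + 317·653
So 653·317 ≡ 1 (mod 4600), hence d = 317.

317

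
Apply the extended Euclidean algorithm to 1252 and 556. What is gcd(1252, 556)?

4

Apply Euclid's algorithm to 1252 and 556:
1252 = 2·556 + 140
556 = 3·140 + 136
140 = 1·136 + 4
136 = 34·4 + 0
gcd(1252, 556) = 4.
Back-substituting:
4 = 140 − 136
4 = −556 + 4·140
4 = 4·1252 − 9·556
So 4 = (4)·1252 + (-9)·556.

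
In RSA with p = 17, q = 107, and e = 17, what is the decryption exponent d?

φ(n) = (p−1)(q−1) = 16·106 = 1696.
Need d with 17·d ≡ 1 (mod 1696). Apply the extended Euclidean algorithm:
1696 = 99×17 + 13
17 = 1×13 + 4
13 = 3×4 + 1
4 = 4×1 + 0
Back-substitute:
1 = 13 − 3·4
1 = −3·17 + 4·13
1 = 4·1696 − 399·17
So 17·(-399) ≡ 1 (mod 1696), hence d ≡ -399 ≡ 1297 (mod 1696).

1297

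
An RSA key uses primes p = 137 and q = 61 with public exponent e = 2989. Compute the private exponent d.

φ(n) = (p−1)(q−1) = 136·60 = 8160.
Need d with 2989·d ≡ 1 (mod 8160). Apply the extended Euclidean algorithm:
8160 = 2*2989 + 2182
2989 = 1*2182 + 807
2182 = 2*807 + 568
807 = 1*568 + 239
568 = 2*239 + 90
239 = 2*90 + 59
90 = 1*59 + 31
59 = 1*31 + 28
31 = 1*28 + 3
28 = 9*3 + 1
3 = 3*1 + 0
Back-substitute:
1 = 28 − 9·3
1 = −9·31 + 10·28
1 = 10·59 − 19·31
1 = −19·90 + 29·59
1 = 29·239 − 77·90
1 = −77·568 + 183·239
1 = 183·807 − 260·568
1 = −260·2182 + 703·807
1 = 703·2989 − 963·2182
1 = −963·8160 + 2629·2989
So 2989·2629 ≡ 1 (mod 8160), hence d = 2629.

2629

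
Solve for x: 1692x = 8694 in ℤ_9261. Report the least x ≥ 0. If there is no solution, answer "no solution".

First find gcd(1692, 9261):
9261 = 5*1692 + 801
1692 = 2*801 + 90
801 = 8*90 + 81
90 = 1*81 + 9
81 = 9*9 + 0
gcd = 9 and 9 | 8694, so solutions exist. Divide through by 9: 188x ≡ 966 (mod 1029).
Now find 188⁻¹ mod 1029:
1029 = 5·188 + 89
188 = 2·89 + 10
89 = 8·10 + 9
10 = 1·9 + 1
9 = 9·1 + 0
Back-substitute:
1 = 10 − 9
1 = −89 + 9·10
1 = 9·188 − 19·89
1 = −19·1029 + 104·188
So 188⁻¹ ≡ 104 (mod 1029).
Then x ≡ 104·966 ≡ 651 (mod 1029); the smallest non-negative solution is x = 651.

651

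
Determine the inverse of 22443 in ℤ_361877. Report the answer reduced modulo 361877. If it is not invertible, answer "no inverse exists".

Apply the Euclidean algorithm to 361877 and 22443:
361877 = 16*22443 + 2789
22443 = 8*2789 + 131
2789 = 21*131 + 38
131 = 3*38 + 17
38 = 2*17 + 4
17 = 4*4 + 1
4 = 4*1 + 0
gcd = 1, so the inverse exists. Back-substitute:
1 = 17 − 4·4
1 = −4·38 + 9·17
1 = 9·131 − 31·38
1 = −31·2789 + 660·131
1 = 660·22443 − 5311·2789
1 = −5311·361877 + 85636·22443
So 22443·85636 ≡ 1 (mod 361877).

85636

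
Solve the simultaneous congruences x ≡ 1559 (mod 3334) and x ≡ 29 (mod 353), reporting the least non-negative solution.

Write x = 1559 + 3334·k. Then 3334·k ≡ 29 − 1559 ≡ 235 (mod 353).
Need 3334⁻¹ mod 353. Extended Euclid on (353, 157):
353 = 2*157 + 39
157 = 4*39 + 1
39 = 39*1 + 0
Back-substitute:
1 = 157 − 4·39
1 = −4·353 + 9·157
3334⁻¹ ≡ 9 (mod 353), so k ≡ 9·235 ≡ 350 (mod 353).
x = 1559 + 3334·350 = 1168459.

1168459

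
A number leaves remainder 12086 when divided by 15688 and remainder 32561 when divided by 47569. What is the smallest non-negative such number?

Write x = 12086 + 15688·k. Then 15688·k ≡ 32561 − 12086 ≡ 20475 (mod 47569).
Need 15688⁻¹ mod 47569. Extended Euclid on (47569, 15688):
47569 = 3*15688 + 505
15688 = 31*505 + 33
505 = 15*33 + 10
33 = 3*10 + 3
10 = 3*3 + 1
3 = 3*1 + 0
Back-substitute:
1 = 10 − 3·3
1 = −3·33 + 10·10
1 = 10·505 − 153·33
1 = −153·15688 + 4753·505
1 = 4753·47569 − 14412·15688
15688⁻¹ ≡ 33157 (mod 47569), so k ≡ 33157·20475 ≡ 32376 (mod 47569).
x = 12086 + 15688·32376 = 507926774.

507926774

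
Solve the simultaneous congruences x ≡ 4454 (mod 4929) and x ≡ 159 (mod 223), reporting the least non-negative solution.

852242

Write x = 4454 + 4929·k. Then 4929·k ≡ 159 − 4454 ≡ 165 (mod 223).
Need 4929⁻¹ mod 223. Extended Euclid on (223, 23):
223 = 9*23 + 16
23 = 1*16 + 7
16 = 2*7 + 2
7 = 3*2 + 1
2 = 2*1 + 0
Back-substitute:
1 = 7 − 3·2
1 = −3·16 + 7·7
1 = 7·23 − 10·16
1 = −10·223 + 97·23
4929⁻¹ ≡ 97 (mod 223), so k ≡ 97·165 ≡ 172 (mod 223).
x = 4454 + 4929·172 = 852242.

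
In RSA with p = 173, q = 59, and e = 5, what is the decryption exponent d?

φ(n) = (p−1)(q−1) = 172·58 = 9976.
Need d with 5·d ≡ 1 (mod 9976). Apply the extended Euclidean algorithm:
9976 = 1995*5 + 1
5 = 5*1 + 0
Back-substitute:
1 = 9976 − 1995·5
So 5·(-1995) ≡ 1 (mod 9976), hence d ≡ -1995 ≡ 7981 (mod 9976).

7981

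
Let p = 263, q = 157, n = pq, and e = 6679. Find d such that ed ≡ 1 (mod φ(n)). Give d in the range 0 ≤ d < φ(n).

φ(n) = (p−1)(q−1) = 262·156 = 40872.
Need d with 6679·d ≡ 1 (mod 40872). Apply the extended Euclidean algorithm:
40872 = 6*6679 + 798
6679 = 8*798 + 295
798 = 2*295 + 208
295 = 1*208 + 87
208 = 2*87 + 34
87 = 2*34 + 19
34 = 1*19 + 15
19 = 1*15 + 4
15 = 3*4 + 3
4 = 1*3 + 1
3 = 3*1 + 0
Back-substitute:
1 = 4 − 3
1 = −15 + 4·4
1 = 4·19 − 5·15
1 = −5·34 + 9·19
1 = 9·87 − 23·34
1 = −23·208 + 55·87
1 = 55·295 − 78·208
1 = −78·798 + 211·295
1 = 211·6679 − 1766·798
1 = −1766·40872 + 10807·6679
So 6679·10807 ≡ 1 (mod 40872), hence d = 10807.

10807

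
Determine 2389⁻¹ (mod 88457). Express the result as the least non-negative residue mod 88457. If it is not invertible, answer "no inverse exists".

Run Euclid on (88457, 2389):
88457 = 37·2389 + 64
2389 = 37·64 + 21
64 = 3·21 + 1
21 = 21·1 + 0
The gcd is 1. Working backward:
1 = 64 − 3·21
1 = −3·2389 + 112·64
1 = 112·88457 − 4147·2389
Hence 2389⁻¹ ≡ -4147 ≡ 84310 (mod 88457).

84310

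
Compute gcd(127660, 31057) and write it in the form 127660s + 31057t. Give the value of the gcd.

Apply Euclid's algorithm to 127660 and 31057:
127660 = 4·31057 + 3432
31057 = 9·3432 + 169
3432 = 20·169 + 52
169 = 3·52 + 13
52 = 4·13 + 0
gcd(127660, 31057) = 13.
Working backward:
13 = 169 − 3·52
13 = −3·3432 + 61·169
13 = 61·31057 − 552·3432
13 = −552·127660 + 2269·31057
So 13 = (-552)·127660 + (2269)·31057.

13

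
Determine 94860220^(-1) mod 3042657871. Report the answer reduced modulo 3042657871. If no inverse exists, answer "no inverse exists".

gcd(3042657871, 94860220) by repeated division:
3042657871 = 32×94860220 + 7130831
94860220 = 13×7130831 + 2159417
7130831 = 3×2159417 + 652580
2159417 = 3×652580 + 201677
652580 = 3×201677 + 47549
201677 = 4×47549 + 11481
47549 = 4×11481 + 1625
11481 = 7×1625 + 106
1625 = 15×106 + 35
106 = 3×35 + 1
35 = 35×1 + 0
Since gcd(94860220, 3042657871) = 1, back-substitute to write 1 as a combination:
1 = 106 − 3·35
1 = −3·1625 + 46·106
1 = 46·11481 − 325·1625
1 = −325·47549 + 1346·11481
1 = 1346·201677 − 5709·47549
1 = −5709·652580 + 18473·201677
1 = 18473·2159417 − 61128·652580
1 = −61128·7130831 + 201857·2159417
1 = 201857·94860220 − 2685269·7130831
1 = −2685269·3042657871 + 86130465·94860220
So 94860220·86130465 ≡ 1 (mod 3042657871).

86130465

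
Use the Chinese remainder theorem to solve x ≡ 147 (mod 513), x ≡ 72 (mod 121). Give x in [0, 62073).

Write x = 147 + 513·k. Then 513·k ≡ 72 − 147 ≡ 46 (mod 121).
Need 513⁻¹ mod 121. Extended Euclid on (121, 29):
121 = 4×29 + 5
29 = 5×5 + 4
5 = 1×4 + 1
4 = 4×1 + 0
Back-substitute:
1 = 5 − 4
1 = −29 + 6·5
1 = 6·121 − 25·29
513⁻¹ ≡ 96 (mod 121), so k ≡ 96·46 ≡ 60 (mod 121).
x = 147 + 513·60 = 30927.

30927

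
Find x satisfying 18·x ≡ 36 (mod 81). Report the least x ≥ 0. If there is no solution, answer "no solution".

2

First find gcd(18, 81):
81 = 4*18 + 9
18 = 2*9 + 0
gcd = 9 and 9 | 36, so solutions exist. Divide through by 9: 2x ≡ 4 (mod 9).
Now find 2⁻¹ mod 9:
9 = 4×2 + 1
2 = 2×1 + 0
Back-substitute:
1 = 9 − 4·2
So 2·(-4) ≡ 1 (mod 9), i.e. 2⁻¹ ≡ 5.
Then x ≡ 5·4 ≡ 2 (mod 9); the smallest non-negative solution is x = 2.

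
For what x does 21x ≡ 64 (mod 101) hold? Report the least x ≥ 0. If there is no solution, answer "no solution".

First find gcd(21, 101):
101 = 4·21 + 17
21 = 1·17 + 4
17 = 4·4 + 1
4 = 4·1 + 0
gcd = 1, so a unique solution mod 101 exists.
Back-substitute for the Bézout coefficients:
1 = 17 − 4·4
1 = −4·21 + 5·17
1 = 5·101 − 24·21
So 21·(-24) ≡ 1 (mod 101), giving 21⁻¹ ≡ 77.
x ≡ 21⁻¹·64 ≡ 77·64 ≡ 80 (mod 101).

80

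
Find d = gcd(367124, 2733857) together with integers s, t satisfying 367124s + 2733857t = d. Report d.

1

Apply Euclid's algorithm to 2733857 and 367124:
2733857 = 7*367124 + 163989
367124 = 2*163989 + 39146
163989 = 4*39146 + 7405
39146 = 5*7405 + 2121
7405 = 3*2121 + 1042
2121 = 2*1042 + 37
1042 = 28*37 + 6
37 = 6*6 + 1
6 = 6*1 + 0
gcd(367124, 2733857) = 1.
Back-substituting:
1 = 37 − 6·6
1 = −6·1042 + 169·37
1 = 169·2121 − 344·1042
1 = −344·7405 + 1201·2121
1 = 1201·39146 − 6349·7405
1 = −6349·163989 + 26597·39146
1 = 26597·367124 − 59543·163989
1 = −59543·2733857 + 443398·367124
So 1 = (-59543)·2733857 + (443398)·367124.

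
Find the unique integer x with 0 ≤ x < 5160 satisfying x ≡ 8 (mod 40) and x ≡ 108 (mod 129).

Write x = 8 + 40·k. Then 40·k ≡ 108 − 8 ≡ 100 (mod 129).
Need 40⁻¹ mod 129. Extended Euclid on (129, 40):
129 = 3·40 + 9
40 = 4·9 + 4
9 = 2·4 + 1
4 = 4·1 + 0
Back-substitute:
1 = 9 − 2·4
1 = −2·40 + 9·9
1 = 9·129 − 29·40
40⁻¹ ≡ 100 (mod 129), so k ≡ 100·100 ≡ 67 (mod 129).
x = 8 + 40·67 = 2688.

2688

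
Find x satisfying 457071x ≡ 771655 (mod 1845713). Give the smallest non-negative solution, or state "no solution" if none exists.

First find gcd(457071, 1845713):
1845713 = 4*457071 + 17429
457071 = 26*17429 + 3917
17429 = 4*3917 + 1761
3917 = 2*1761 + 395
1761 = 4*395 + 181
395 = 2*181 + 33
181 = 5*33 + 16
33 = 2*16 + 1
16 = 16*1 + 0
gcd = 1, so a unique solution mod 1845713 exists.
Back-substitute for the Bézout coefficients:
1 = 33 − 2·16
1 = −2·181 + 11·33
1 = 11·395 − 24·181
1 = −24·1761 + 107·395
1 = 107·3917 − 238·1761
1 = −238·17429 + 1059·3917
1 = 1059·457071 − 27772·17429
1 = −27772·1845713 + 112147·457071
So 457071·(112147) ≡ 1 (mod 1845713), giving 457071⁻¹ ≡ 112147.
x ≡ 457071⁻¹·771655 ≡ 112147·771655 ≡ 693567 (mod 1845713).

693567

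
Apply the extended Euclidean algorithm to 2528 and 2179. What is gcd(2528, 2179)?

Repeated division:
2528 = 1*2179 + 349
2179 = 6*349 + 85
349 = 4*85 + 9
85 = 9*9 + 4
9 = 2*4 + 1
4 = 4*1 + 0
gcd(2528, 2179) = 1.
Working backward:
1 = 9 − 2·4
1 = −2·85 + 19·9
1 = 19·349 − 78·85
1 = −78·2179 + 487·349
1 = 487·2528 − 565·2179
So 1 = (487)·2528 + (-565)·2179.

1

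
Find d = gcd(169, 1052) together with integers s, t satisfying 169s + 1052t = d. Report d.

Apply Euclid's algorithm to 1052 and 169:
1052 = 6×169 + 38
169 = 4×38 + 17
38 = 2×17 + 4
17 = 4×4 + 1
4 = 4×1 + 0
gcd(169, 1052) = 1.
Express as a combination:
1 = 17 − 4·4
1 = −4·38 + 9·17
1 = 9·169 − 40·38
1 = −40·1052 + 249·169
So 1 = (-40)·1052 + (249)·169.

1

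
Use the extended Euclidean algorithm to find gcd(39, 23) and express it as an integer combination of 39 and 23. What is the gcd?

Apply Euclid's algorithm to 39 and 23:
39 = 1*23 + 16
23 = 1*16 + 7
16 = 2*7 + 2
7 = 3*2 + 1
2 = 2*1 + 0
gcd(39, 23) = 1.
Express as a combination:
1 = 7 − 3·2
1 = −3·16 + 7·7
1 = 7·23 − 10·16
1 = −10·39 + 17·23
So 1 = (-10)·39 + (17)·23.

1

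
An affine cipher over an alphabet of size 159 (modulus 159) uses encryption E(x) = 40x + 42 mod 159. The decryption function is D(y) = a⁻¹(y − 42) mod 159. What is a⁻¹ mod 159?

4

gcd(159, 40) by repeated division:
159 = 3×40 + 39
40 = 1×39 + 1
39 = 39×1 + 0
gcd = 1, so the inverse exists. Back-substitute:
1 = 40 − 39
1 = −159 + 4·40
So 40·4 ≡ 1 (mod 159).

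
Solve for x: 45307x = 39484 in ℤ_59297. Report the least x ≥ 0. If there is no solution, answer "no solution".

37008

First find gcd(45307, 59297):
59297 = 1×45307 + 13990
45307 = 3×13990 + 3337
13990 = 4×3337 + 642
3337 = 5×642 + 127
642 = 5×127 + 7
127 = 18×7 + 1
7 = 7×1 + 0
gcd = 1, so a unique solution mod 59297 exists.
Back-substitute for the Bézout coefficients:
1 = 127 − 18·7
1 = −18·642 + 91·127
1 = 91·3337 − 473·642
1 = −473·13990 + 1983·3337
1 = 1983·45307 − 6422·13990
1 = −6422·59297 + 8405·45307
So 45307·(8405) ≡ 1 (mod 59297), giving 45307⁻¹ ≡ 8405.
x ≡ 45307⁻¹·39484 ≡ 8405·39484 ≡ 37008 (mod 59297).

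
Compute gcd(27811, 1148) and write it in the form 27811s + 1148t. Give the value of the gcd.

7

Apply Euclid's algorithm to 27811 and 1148:
27811 = 24*1148 + 259
1148 = 4*259 + 112
259 = 2*112 + 35
112 = 3*35 + 7
35 = 5*7 + 0
gcd(27811, 1148) = 7.
Back-substituting:
7 = 112 − 3·35
7 = −3·259 + 7·112
7 = 7·1148 − 31·259
7 = −31·27811 + 751·1148
So 7 = (-31)·27811 + (751)·1148.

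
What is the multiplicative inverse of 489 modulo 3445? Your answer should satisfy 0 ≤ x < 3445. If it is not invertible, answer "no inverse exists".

1409

Apply the Euclidean algorithm to 3445 and 489:
3445 = 7*489 + 22
489 = 22*22 + 5
22 = 4*5 + 2
5 = 2*2 + 1
2 = 2*1 + 0
gcd = 1, so the inverse exists. Back-substitute:
1 = 5 − 2·2
1 = −2·22 + 9·5
1 = 9·489 − 200·22
1 = −200·3445 + 1409·489
So 489·1409 ≡ 1 (mod 3445).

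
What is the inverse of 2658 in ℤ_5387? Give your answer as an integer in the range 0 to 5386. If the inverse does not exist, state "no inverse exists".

Apply the Euclidean algorithm to 5387 and 2658:
5387 = 2×2658 + 71
2658 = 37×71 + 31
71 = 2×31 + 9
31 = 3×9 + 4
9 = 2×4 + 1
4 = 4×1 + 0
gcd = 1, so the inverse exists. Back-substitute:
1 = 9 − 2·4
1 = −2·31 + 7·9
1 = 7·71 − 16·31
1 = −16·2658 + 599·71
1 = 599·5387 − 1214·2658
So 2658·(-1214) ≡ 1 (mod 5387), and -1214 ≡ 4173 (mod 5387).

4173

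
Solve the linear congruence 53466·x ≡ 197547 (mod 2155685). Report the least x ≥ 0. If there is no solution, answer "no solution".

307112

First find gcd(53466, 2155685):
2155685 = 40·53466 + 17045
53466 = 3·17045 + 2331
17045 = 7·2331 + 728
2331 = 3·728 + 147
728 = 4·147 + 140
147 = 1·140 + 7
140 = 20·7 + 0
gcd = 7 and 7 | 197547, so solutions exist. Divide through by 7: 7638x ≡ 28221 (mod 307955).
Now find 7638⁻¹ mod 307955:
307955 = 40*7638 + 2435
7638 = 3*2435 + 333
2435 = 7*333 + 104
333 = 3*104 + 21
104 = 4*21 + 20
21 = 1*20 + 1
20 = 20*1 + 0
Back-substitute:
1 = 21 − 20
1 = −104 + 5·21
1 = 5·333 − 16·104
1 = −16·2435 + 117·333
1 = 117·7638 − 367·2435
1 = −367·307955 + 14797·7638
So 7638⁻¹ ≡ 14797 (mod 307955).
Then x ≡ 14797·28221 ≡ 307112 (mod 307955); the smallest non-negative solution is x = 307112.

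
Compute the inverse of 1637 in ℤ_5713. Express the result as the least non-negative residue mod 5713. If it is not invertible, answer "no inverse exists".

Apply the Euclidean algorithm to 5713 and 1637:
5713 = 3·1637 + 802
1637 = 2·802 + 33
802 = 24·33 + 10
33 = 3·10 + 3
10 = 3·3 + 1
3 = 3·1 + 0
gcd = 1, so the inverse exists. Back-substitute:
1 = 10 − 3·3
1 = −3·33 + 10·10
1 = 10·802 − 243·33
1 = −243·1637 + 496·802
1 = 496·5713 − 1731·1637
So 1637·(-1731) ≡ 1 (mod 5713), and -1731 ≡ 3982 (mod 5713).

3982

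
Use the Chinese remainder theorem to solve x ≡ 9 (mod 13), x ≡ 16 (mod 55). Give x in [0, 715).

126

Write x = 9 + 13·k. Then 13·k ≡ 16 − 9 ≡ 7 (mod 55).
Need 13⁻¹ mod 55. Extended Euclid on (55, 13):
55 = 4*13 + 3
13 = 4*3 + 1
3 = 3*1 + 0
Back-substitute:
1 = 13 − 4·3
1 = −4·55 + 17·13
13⁻¹ ≡ 17 (mod 55), so k ≡ 17·7 ≡ 9 (mod 55).
x = 9 + 13·9 = 126.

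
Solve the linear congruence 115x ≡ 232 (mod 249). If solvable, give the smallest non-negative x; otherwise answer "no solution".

First find gcd(115, 249):
249 = 2*115 + 19
115 = 6*19 + 1
19 = 19*1 + 0
gcd = 1, so a unique solution mod 249 exists.
Back-substitute for the Bézout coefficients:
1 = 115 − 6·19
1 = −6·249 + 13·115
So 115·(13) ≡ 1 (mod 249), giving 115⁻¹ ≡ 13.
x ≡ 115⁻¹·232 ≡ 13·232 ≡ 28 (mod 249).

28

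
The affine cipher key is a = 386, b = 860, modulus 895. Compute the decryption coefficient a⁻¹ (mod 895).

gcd(895, 386) by repeated division:
895 = 2*386 + 123
386 = 3*123 + 17
123 = 7*17 + 4
17 = 4*4 + 1
4 = 4*1 + 0
gcd = 1, so the inverse exists. Back-substitute:
1 = 17 − 4·4
1 = −4·123 + 29·17
1 = 29·386 − 91·123
1 = −91·895 + 211·386
So 386·211 ≡ 1 (mod 895).

211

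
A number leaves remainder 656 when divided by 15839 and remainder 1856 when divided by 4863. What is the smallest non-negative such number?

Write x = 656 + 15839·k. Then 15839·k ≡ 1856 − 656 ≡ 1200 (mod 4863).
Need 15839⁻¹ mod 4863. Extended Euclid on (4863, 1250):
4863 = 3·1250 + 1113
1250 = 1·1113 + 137
1113 = 8·137 + 17
137 = 8·17 + 1
17 = 17·1 + 0
Back-substitute:
1 = 137 − 8·17
1 = −8·1113 + 65·137
1 = 65·1250 − 73·1113
1 = −73·4863 + 284·1250
15839⁻¹ ≡ 284 (mod 4863), so k ≡ 284·1200 ≡ 390 (mod 4863).
x = 656 + 15839·390 = 6177866.

6177866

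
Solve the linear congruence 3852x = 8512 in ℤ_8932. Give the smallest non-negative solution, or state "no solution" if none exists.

First find gcd(3852, 8932):
8932 = 2*3852 + 1228
3852 = 3*1228 + 168
1228 = 7*168 + 52
168 = 3*52 + 12
52 = 4*12 + 4
12 = 3*4 + 0
gcd = 4 and 4 | 8512, so solutions exist. Divide through by 4: 963x ≡ 2128 (mod 2233).
Now find 963⁻¹ mod 2233:
2233 = 2×963 + 307
963 = 3×307 + 42
307 = 7×42 + 13
42 = 3×13 + 3
13 = 4×3 + 1
3 = 3×1 + 0
Back-substitute:
1 = 13 − 4·3
1 = −4·42 + 13·13
1 = 13·307 − 95·42
1 = −95·963 + 298·307
1 = 298·2233 − 691·963
So 963·(-691) ≡ 1 (mod 2233), i.e. 963⁻¹ ≡ 1542.
Then x ≡ 1542·2128 ≡ 1099 (mod 2233); the smallest non-negative solution is x = 1099.

1099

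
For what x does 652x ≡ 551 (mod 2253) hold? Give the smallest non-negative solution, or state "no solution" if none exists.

1193

First find gcd(652, 2253):
2253 = 3*652 + 297
652 = 2*297 + 58
297 = 5*58 + 7
58 = 8*7 + 2
7 = 3*2 + 1
2 = 2*1 + 0
gcd = 1, so a unique solution mod 2253 exists.
Back-substitute for the Bézout coefficients:
1 = 7 − 3·2
1 = −3·58 + 25·7
1 = 25·297 − 128·58
1 = −128·652 + 281·297
1 = 281·2253 − 971·652
So 652·(-971) ≡ 1 (mod 2253), giving 652⁻¹ ≡ 1282.
x ≡ 652⁻¹·551 ≡ 1282·551 ≡ 1193 (mod 2253).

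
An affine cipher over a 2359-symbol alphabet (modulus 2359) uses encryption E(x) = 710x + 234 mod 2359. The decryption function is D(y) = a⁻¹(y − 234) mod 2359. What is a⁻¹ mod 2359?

103

Apply the Euclidean algorithm to 2359 and 710:
2359 = 3*710 + 229
710 = 3*229 + 23
229 = 9*23 + 22
23 = 1*22 + 1
22 = 22*1 + 0
Since gcd(710, 2359) = 1, back-substitute to write 1 as a combination:
1 = 23 − 22
1 = −229 + 10·23
1 = 10·710 − 31·229
1 = −31·2359 + 103·710
So 710·103 ≡ 1 (mod 2359).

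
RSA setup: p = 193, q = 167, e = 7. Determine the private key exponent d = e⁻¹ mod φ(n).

27319

φ(n) = (p−1)(q−1) = 192·166 = 31872.
Need d with 7·d ≡ 1 (mod 31872). Apply the extended Euclidean algorithm:
31872 = 4553*7 + 1
7 = 7*1 + 0
Back-substitute:
1 = 31872 − 4553·7
So 7·(-4553) ≡ 1 (mod 31872), hence d ≡ -4553 ≡ 27319 (mod 31872).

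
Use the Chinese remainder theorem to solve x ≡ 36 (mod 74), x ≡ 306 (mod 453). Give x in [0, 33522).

Write x = 36 + 74·k. Then 74·k ≡ 306 − 36 ≡ 270 (mod 453).
Need 74⁻¹ mod 453. Extended Euclid on (453, 74):
453 = 6·74 + 9
74 = 8·9 + 2
9 = 4·2 + 1
2 = 2·1 + 0
Back-substitute:
1 = 9 − 4·2
1 = −4·74 + 33·9
1 = 33·453 − 202·74
74⁻¹ ≡ 251 (mod 453), so k ≡ 251·270 ≡ 273 (mod 453).
x = 36 + 74·273 = 20238.

20238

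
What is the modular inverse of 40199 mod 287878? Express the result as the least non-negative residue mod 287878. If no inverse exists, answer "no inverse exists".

gcd(287878, 40199) by repeated division:
287878 = 7*40199 + 6485
40199 = 6*6485 + 1289
6485 = 5*1289 + 40
1289 = 32*40 + 9
40 = 4*9 + 4
9 = 2*4 + 1
4 = 4*1 + 0
gcd = 1, so the inverse exists. Back-substitute:
1 = 9 − 2·4
1 = −2·40 + 9·9
1 = 9·1289 − 290·40
1 = −290·6485 + 1459·1289
1 = 1459·40199 − 9044·6485
1 = −9044·287878 + 64767·40199
So 40199·64767 ≡ 1 (mod 287878).

64767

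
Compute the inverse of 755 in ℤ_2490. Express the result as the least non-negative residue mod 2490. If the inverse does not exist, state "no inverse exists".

Compute gcd(755, 2490):
2490 = 3·755 + 225
755 = 3·225 + 80
225 = 2·80 + 65
80 = 1·65 + 15
65 = 4·15 + 5
15 = 3·5 + 0
The gcd is 5, not 1, hence no inverse exists.

no inverse exists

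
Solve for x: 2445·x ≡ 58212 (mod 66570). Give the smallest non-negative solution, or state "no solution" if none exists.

gcd(2445, 66570):
66570 = 27×2445 + 555
2445 = 4×555 + 225
555 = 2×225 + 105
225 = 2×105 + 15
105 = 7×15 + 0
gcd = 15, but 15 ∤ 58212, so the congruence has no solution.

no solution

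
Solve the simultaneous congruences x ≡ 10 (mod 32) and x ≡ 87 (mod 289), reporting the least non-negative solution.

5578

Write x = 10 + 32·k. Then 32·k ≡ 87 − 10 ≡ 77 (mod 289).
Need 32⁻¹ mod 289. Extended Euclid on (289, 32):
289 = 9*32 + 1
32 = 32*1 + 0
Back-substitute:
1 = 289 − 9·32
32⁻¹ ≡ 280 (mod 289), so k ≡ 280·77 ≡ 174 (mod 289).
x = 10 + 32·174 = 5578.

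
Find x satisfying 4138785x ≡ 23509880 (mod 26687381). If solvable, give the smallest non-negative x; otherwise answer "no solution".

gcd(4138785, 26687381):
26687381 = 6·4138785 + 1854671
4138785 = 2·1854671 + 429443
1854671 = 4·429443 + 136899
429443 = 3·136899 + 18746
136899 = 7·18746 + 5677
18746 = 3·5677 + 1715
5677 = 3·1715 + 532
1715 = 3·532 + 119
532 = 4·119 + 56
119 = 2·56 + 7
56 = 8·7 + 0
gcd = 7, but 7 ∤ 23509880, so the congruence has no solution.

no solution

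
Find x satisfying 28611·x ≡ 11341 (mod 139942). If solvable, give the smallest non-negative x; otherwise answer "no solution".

First find gcd(28611, 139942):
139942 = 4*28611 + 25498
28611 = 1*25498 + 3113
25498 = 8*3113 + 594
3113 = 5*594 + 143
594 = 4*143 + 22
143 = 6*22 + 11
22 = 2*11 + 0
gcd = 11 and 11 | 11341, so solutions exist. Divide through by 11: 2601x ≡ 1031 (mod 12722).
Now find 2601⁻¹ mod 12722:
12722 = 4×2601 + 2318
2601 = 1×2318 + 283
2318 = 8×283 + 54
283 = 5×54 + 13
54 = 4×13 + 2
13 = 6×2 + 1
2 = 2×1 + 0
Back-substitute:
1 = 13 − 6·2
1 = −6·54 + 25·13
1 = 25·283 − 131·54
1 = −131·2318 + 1073·283
1 = 1073·2601 − 1204·2318
1 = −1204·12722 + 5889·2601
So 2601⁻¹ ≡ 5889 (mod 12722).
Then x ≡ 5889·1031 ≡ 3165 (mod 12722); the smallest non-negative solution is x = 3165.

3165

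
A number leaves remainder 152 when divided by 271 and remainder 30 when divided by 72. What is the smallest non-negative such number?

Write x = 152 + 271·k. Then 271·k ≡ 30 − 152 ≡ 22 (mod 72).
Need 271⁻¹ mod 72. Extended Euclid on (72, 55):
72 = 1·55 + 17
55 = 3·17 + 4
17 = 4·4 + 1
4 = 4·1 + 0
Back-substitute:
1 = 17 − 4·4
1 = −4·55 + 13·17
1 = 13·72 − 17·55
271⁻¹ ≡ 55 (mod 72), so k ≡ 55·22 ≡ 58 (mod 72).
x = 152 + 271·58 = 15870.

15870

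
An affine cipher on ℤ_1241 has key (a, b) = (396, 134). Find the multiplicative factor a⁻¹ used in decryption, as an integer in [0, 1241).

398

Apply the Euclidean algorithm to 1241 and 396:
1241 = 3*396 + 53
396 = 7*53 + 25
53 = 2*25 + 3
25 = 8*3 + 1
3 = 3*1 + 0
gcd = 1, so the inverse exists. Back-substitute:
1 = 25 − 8·3
1 = −8·53 + 17·25
1 = 17·396 − 127·53
1 = −127·1241 + 398·396
So 396·398 ≡ 1 (mod 1241).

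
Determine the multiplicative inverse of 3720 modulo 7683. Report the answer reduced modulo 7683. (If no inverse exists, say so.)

no inverse exists

Compute gcd(3720, 7683):
7683 = 2×3720 + 243
3720 = 15×243 + 75
243 = 3×75 + 18
75 = 4×18 + 3
18 = 6×3 + 0
The gcd is 3, not 1, hence no inverse exists.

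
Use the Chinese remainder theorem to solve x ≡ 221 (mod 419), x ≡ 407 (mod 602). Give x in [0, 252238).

Write x = 221 + 419·k. Then 419·k ≡ 407 − 221 ≡ 186 (mod 602).
Need 419⁻¹ mod 602. Extended Euclid on (602, 419):
602 = 1×419 + 183
419 = 2×183 + 53
183 = 3×53 + 24
53 = 2×24 + 5
24 = 4×5 + 4
5 = 1×4 + 1
4 = 4×1 + 0
Back-substitute:
1 = 5 − 4
1 = −24 + 5·5
1 = 5·53 − 11·24
1 = −11·183 + 38·53
1 = 38·419 − 87·183
1 = −87·602 + 125·419
419⁻¹ ≡ 125 (mod 602), so k ≡ 125·186 ≡ 374 (mod 602).
x = 221 + 419·374 = 156927.

156927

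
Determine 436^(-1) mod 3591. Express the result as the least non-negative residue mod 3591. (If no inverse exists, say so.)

Run Euclid on (3591, 436):
3591 = 8*436 + 103
436 = 4*103 + 24
103 = 4*24 + 7
24 = 3*7 + 3
7 = 2*3 + 1
3 = 3*1 + 0
The gcd is 1. Working backward:
1 = 7 − 2·3
1 = −2·24 + 7·7
1 = 7·103 − 30·24
1 = −30·436 + 127·103
1 = 127·3591 − 1046·436
Hence 436⁻¹ ≡ -1046 ≡ 2545 (mod 3591).

2545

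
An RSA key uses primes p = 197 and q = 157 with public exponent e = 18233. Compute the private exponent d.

15641

φ(n) = (p−1)(q−1) = 196·156 = 30576.
Need d with 18233·d ≡ 1 (mod 30576). Apply the extended Euclidean algorithm:
30576 = 1·18233 + 12343
18233 = 1·12343 + 5890
12343 = 2·5890 + 563
5890 = 10·563 + 260
563 = 2·260 + 43
260 = 6·43 + 2
43 = 21·2 + 1
2 = 2·1 + 0
Back-substitute:
1 = 43 − 21·2
1 = −21·260 + 127·43
1 = 127·563 − 275·260
1 = −275·5890 + 2877·563
1 = 2877·12343 − 6029·5890
1 = −6029·18233 + 8906·12343
1 = 8906·30576 − 14935·18233
So 18233·(-14935) ≡ 1 (mod 30576), hence d ≡ -14935 ≡ 15641 (mod 30576).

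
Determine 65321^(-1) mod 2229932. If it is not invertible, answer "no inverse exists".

Extended Euclidean algorithm:
2229932 = 34×65321 + 9018
65321 = 7×9018 + 2195
9018 = 4×2195 + 238
2195 = 9×238 + 53
238 = 4×53 + 26
53 = 2×26 + 1
26 = 26×1 + 0
Since gcd(65321, 2229932) = 1, back-substitute to write 1 as a combination:
1 = 53 − 2·26
1 = −2·238 + 9·53
1 = 9·2195 − 83·238
1 = −83·9018 + 341·2195
1 = 341·65321 − 2470·9018
1 = −2470·2229932 + 84321·65321
So 65321·84321 ≡ 1 (mod 2229932).

84321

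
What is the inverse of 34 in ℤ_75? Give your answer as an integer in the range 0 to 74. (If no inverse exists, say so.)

Run Euclid on (75, 34):
75 = 2·34 + 7
34 = 4·7 + 6
7 = 1·6 + 1
6 = 6·1 + 0
Since gcd(34, 75) = 1, back-substitute to write 1 as a combination:
1 = 7 − 6
1 = −34 + 5·7
1 = 5·75 − 11·34
Thus 34·(-11) ≡ 1 (mod 75); reducing, -11 mod 75 = 64.

64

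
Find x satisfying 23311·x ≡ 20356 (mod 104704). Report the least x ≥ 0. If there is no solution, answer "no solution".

First find gcd(23311, 104704):
104704 = 4·23311 + 11460
23311 = 2·11460 + 391
11460 = 29·391 + 121
391 = 3·121 + 28
121 = 4·28 + 9
28 = 3·9 + 1
9 = 9·1 + 0
gcd = 1, so a unique solution mod 104704 exists.
Back-substitute for the Bézout coefficients:
1 = 28 − 3·9
1 = −3·121 + 13·28
1 = 13·391 − 42·121
1 = −42·11460 + 1231·391
1 = 1231·23311 − 2504·11460
1 = −2504·104704 + 11247·23311
So 23311·(11247) ≡ 1 (mod 104704), giving 23311⁻¹ ≡ 11247.
x ≡ 23311⁻¹·20356 ≡ 11247·20356 ≡ 60988 (mod 104704).

60988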